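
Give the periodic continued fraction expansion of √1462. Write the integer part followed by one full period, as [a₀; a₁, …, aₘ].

[38; 4, 4, 4, 76]

a₀ = ⌊√1462⌋ = 38.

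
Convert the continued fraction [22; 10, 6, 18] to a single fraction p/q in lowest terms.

Using pₖ = aₖpₖ₋₁ + pₖ₋₂ and qₖ = aₖqₖ₋₁ + qₖ₋₂:
  k=0: a=22, p=22, q=1
  k=1: a=10, p=221, q=10
  k=2: a=6, p=1348, q=61
  k=3: a=18, p=24485, q=1108

24485/1108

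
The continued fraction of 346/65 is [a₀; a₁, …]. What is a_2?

10

346 = 5·65 + 21   →  a_0 = 5
65 = 3·21 + 2   →  a_1 = 3
21 = 10·2 + 1   →  a_2 = 10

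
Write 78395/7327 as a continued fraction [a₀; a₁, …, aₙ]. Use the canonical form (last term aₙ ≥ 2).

78395 = 10×7327 + 5125
7327 = 1×5125 + 2202
5125 = 2×2202 + 721
2202 = 3×721 + 39
721 = 18×39 + 19
39 = 2×19 + 1
19 = 19×1 + 0  (stop)
So 78395/7327 = [10; 1, 2, 3, 18, 2, 19].

[10; 1, 2, 3, 18, 2, 19]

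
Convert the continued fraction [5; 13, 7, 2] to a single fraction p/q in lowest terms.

Fold from the inside: start with 2/1.
  7 + 1/2 = 15/2
  13 + 2/15 = 197/15
  5 + 15/197 = 1000/197

1000/197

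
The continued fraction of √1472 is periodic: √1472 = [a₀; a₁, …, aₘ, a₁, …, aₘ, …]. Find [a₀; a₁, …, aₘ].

a₀ = ⌊√1472⌋ = 38.
With m₀=0, d₀=1 and mₖ₊₁ = dₖaₖ − mₖ, dₖ₊₁ = (n − mₖ₊₁²)/dₖ, aₖ₊₁ = ⌊(a₀+mₖ₊₁)/dₖ₊₁⌋:
  k=1: m=38, d=28, a=2
  k=2: m=18, d=41, a=1
  k=3: m=23, d=23, a=2
  k=4: m=23, d=41, a=1
  k=5: m=18, d=28, a=2
  k=6: m=38, d=1, a=76
d=1 and a=2a₀=76 at k=6, so the next step gives (m, d) = (38, 28) again — its k=1 value — and the period has length 6.

[38; 2, 1, 2, 1, 2, 76]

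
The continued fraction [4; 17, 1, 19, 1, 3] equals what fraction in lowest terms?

Fold from the inside: start with 3/1.
  1 + 1/3 = 4/3
  19 + 3/4 = 79/4
  1 + 4/79 = 83/79
  17 + 79/83 = 1490/83
  4 + 83/1490 = 6043/1490

6043/1490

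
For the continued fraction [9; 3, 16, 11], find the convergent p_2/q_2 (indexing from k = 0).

457/49

Using pₖ = aₖpₖ₋₁ + pₖ₋₂, qₖ = aₖqₖ₋₁ + qₖ₋₂ (with p₋₁=1, p₋₂=0, q₋₁=0, q₋₂=1):
  k=0: a=9, p=9, q=1
  k=1: a=3, p=28, q=3
  k=2: a=16, p=457, q=49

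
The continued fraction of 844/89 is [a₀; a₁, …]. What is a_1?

844 = 9·89 + 43   →  a_0 = 9
89 = 2·43 + 3   →  a_1 = 2

2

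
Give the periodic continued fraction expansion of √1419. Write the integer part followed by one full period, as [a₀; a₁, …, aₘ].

[37; 1, 2, 37, 2, 1, 74]

a₀ = ⌊√1419⌋ = 37.
With m₀=0, d₀=1 and mₖ₊₁ = dₖaₖ − mₖ, dₖ₊₁ = (n − mₖ₊₁²)/dₖ, aₖ₊₁ = ⌊(a₀+mₖ₊₁)/dₖ₊₁⌋:
  k=1: m=37, d=50, a=1
  k=2: m=13, d=25, a=2
  k=3: m=37, d=2, a=37
  k=4: m=37, d=25, a=2
  k=5: m=13, d=50, a=1
  k=6: m=37, d=1, a=74
d=1 and a=2a₀=74 at k=6, so the next step gives (m, d) = (37, 50) again — its k=1 value — and the period has length 6.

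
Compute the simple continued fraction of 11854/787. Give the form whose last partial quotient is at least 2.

11854 = 15*787 + 49
787 = 16*49 + 3
49 = 16*3 + 1
3 = 3*1 + 0  (stop)
So 11854/787 = [15; 16, 16, 3].

[15; 16, 16, 3]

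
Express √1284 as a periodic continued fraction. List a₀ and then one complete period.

[35; 1, 4, 1, 70]

a₀ = ⌊√1284⌋ = 35.
With m₀=0, d₀=1 and mₖ₊₁ = dₖaₖ − mₖ, dₖ₊₁ = (n − mₖ₊₁²)/dₖ, aₖ₊₁ = ⌊(a₀+mₖ₊₁)/dₖ₊₁⌋:
  k=1: m=35, d=59, a=1
  k=2: m=24, d=12, a=4
  k=3: m=24, d=59, a=1
  k=4: m=35, d=1, a=70
d=1 and a=2a₀=70 at k=4, so the next step gives (m, d) = (35, 59) again — its k=1 value — and the period has length 4.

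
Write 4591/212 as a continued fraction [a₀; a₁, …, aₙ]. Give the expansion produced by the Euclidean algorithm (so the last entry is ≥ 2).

4591 = 21·212 + 139
212 = 1·139 + 73
139 = 1·73 + 66
73 = 1·66 + 7
66 = 9·7 + 3
7 = 2·3 + 1
3 = 3·1 + 0  (stop)
So 4591/212 = [21; 1, 1, 1, 9, 2, 3].

[21; 1, 1, 1, 9, 2, 3]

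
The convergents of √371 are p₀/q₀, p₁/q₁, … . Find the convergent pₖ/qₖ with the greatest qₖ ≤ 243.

√371 = [19; 3, 1, 4, 1, 3, 38, …] (period length 6).
Convergents:
  p_0/q_0 = 19/1
  p_1/q_1 = 58/3
  p_2/q_2 = 77/4
  p_3/q_3 = 366/19
  p_4/q_4 = 443/23
  p_5/q_5 = 1695/88
  p_6/q_6 = 64853/3367
q_5 = 88 ≤ 243 < 3367 = q_6, so the answer is 1695/88.

1695/88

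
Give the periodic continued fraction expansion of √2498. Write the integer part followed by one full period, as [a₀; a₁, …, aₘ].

a₀ = ⌊√2498⌋ = 49.
With m₀=0, d₀=1 and mₖ₊₁ = dₖaₖ − mₖ, dₖ₊₁ = (n − mₖ₊₁²)/dₖ, aₖ₊₁ = ⌊(a₀+mₖ₊₁)/dₖ₊₁⌋:
  k=1: m=49, d=97, a=1
  k=2: m=48, d=2, a=48
  k=3: m=48, d=97, a=1
  k=4: m=49, d=1, a=98
d=1 and a=2a₀=98 at k=4, so the next step gives (m, d) = (49, 97) again — its k=1 value — and the period has length 4.

[49; 1, 48, 1, 98]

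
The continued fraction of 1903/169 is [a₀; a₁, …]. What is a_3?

1903 = 11·169 + 44   →  a_0 = 11
169 = 3·44 + 37   →  a_1 = 3
44 = 1·37 + 7   →  a_2 = 1
37 = 5·7 + 2   →  a_3 = 5

5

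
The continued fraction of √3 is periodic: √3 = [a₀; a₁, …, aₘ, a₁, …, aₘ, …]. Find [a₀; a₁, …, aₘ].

a₀ = ⌊√3⌋ = 1.
With m₀=0, d₀=1 and mₖ₊₁ = dₖaₖ − mₖ, dₖ₊₁ = (n − mₖ₊₁²)/dₖ, aₖ₊₁ = ⌊(a₀+mₖ₊₁)/dₖ₊₁⌋:
  k=1: m=1, d=2, a=1
  k=2: m=1, d=1, a=2
d=1 and a=2a₀=2 at k=2, so the next step gives (m, d) = (1, 2) again — its k=1 value — and the period has length 2.

[1; 1, 2]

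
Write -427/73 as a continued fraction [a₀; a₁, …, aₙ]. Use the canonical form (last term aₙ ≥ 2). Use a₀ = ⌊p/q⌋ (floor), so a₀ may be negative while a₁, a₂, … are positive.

-427 = -6*73 + 11
73 = 6*11 + 7
11 = 1*7 + 4
7 = 1*4 + 3
4 = 1*3 + 1
3 = 3*1 + 0  (stop)
So -427/73 = [-6; 6, 1, 1, 1, 3].

[-6; 6, 1, 1, 1, 3]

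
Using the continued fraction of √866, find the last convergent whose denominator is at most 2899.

√866 = [29; 2, 2, 1, 28, 1, 2, 2, 58, …] (period length 8).
Convergents:
  p_0/q_0 = 29/1
  p_1/q_1 = 59/2
  p_2/q_2 = 147/5
  p_3/q_3 = 206/7
  p_4/q_4 = 5915/201
  p_5/q_5 = 6121/208
  p_6/q_6 = 18157/617
  p_7/q_7 = 42435/1442
  p_8/q_8 = 2479387/84253
q_7 = 1442 ≤ 2899 < 84253 = q_8, so the answer is 42435/1442.

42435/1442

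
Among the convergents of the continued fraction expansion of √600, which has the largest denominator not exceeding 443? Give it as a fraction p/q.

√600 = [24; 2, 48, …] (period length 2).
Convergents:
  p_0/q_0 = 24/1
  p_1/q_1 = 49/2
  p_2/q_2 = 2376/97
  p_3/q_3 = 4801/196
  p_4/q_4 = 232824/9505
q_3 = 196 ≤ 443 < 9505 = q_4, so the answer is 4801/196.

4801/196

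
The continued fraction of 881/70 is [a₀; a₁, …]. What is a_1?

881 = 12·70 + 41   →  a_0 = 12
70 = 1·41 + 29   →  a_1 = 1

1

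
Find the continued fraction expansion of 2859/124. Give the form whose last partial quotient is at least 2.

2859 = 23×124 + 7
124 = 17×7 + 5
7 = 1×5 + 2
5 = 2×2 + 1
2 = 2×1 + 0  (stop)
So 2859/124 = [23; 17, 1, 2, 2].

[23; 17, 1, 2, 2]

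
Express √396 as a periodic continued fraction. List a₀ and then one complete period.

a₀ = ⌊√396⌋ = 19.
With m₀=0, d₀=1 and mₖ₊₁ = dₖaₖ − mₖ, dₖ₊₁ = (n − mₖ₊₁²)/dₖ, aₖ₊₁ = ⌊(a₀+mₖ₊₁)/dₖ₊₁⌋:
  k=1: m=19, d=35, a=1
  k=2: m=16, d=4, a=8
  k=3: m=16, d=35, a=1
  k=4: m=19, d=1, a=38
d=1 and a=2a₀=38 at k=4, so the next step gives (m, d) = (19, 35) again — its k=1 value — and the period has length 4.

[19; 1, 8, 1, 38]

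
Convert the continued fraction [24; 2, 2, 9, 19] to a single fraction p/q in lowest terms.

21915/898

Fold from the inside: start with 19/1.
  9 + 1/19 = 172/19
  2 + 19/172 = 363/172
  2 + 172/363 = 898/363
  24 + 363/898 = 21915/898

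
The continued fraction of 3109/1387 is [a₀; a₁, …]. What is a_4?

3109 = 2·1387 + 335   →  a_0 = 2
1387 = 4·335 + 47   →  a_1 = 4
335 = 7·47 + 6   →  a_2 = 7
47 = 7·6 + 5   →  a_3 = 7
6 = 1·5 + 1   →  a_4 = 1

1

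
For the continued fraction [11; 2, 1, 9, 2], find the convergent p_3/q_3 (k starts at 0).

Using pₖ = aₖpₖ₋₁ + pₖ₋₂, qₖ = aₖqₖ₋₁ + qₖ₋₂ (with p₋₁=1, p₋₂=0, q₋₁=0, q₋₂=1):
  k=0: a=11, p=11, q=1
  k=1: a=2, p=23, q=2
  k=2: a=1, p=34, q=3
  k=3: a=9, p=329, q=29

329/29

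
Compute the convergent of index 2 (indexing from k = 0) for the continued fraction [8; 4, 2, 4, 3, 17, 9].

Using pₖ = aₖpₖ₋₁ + pₖ₋₂, qₖ = aₖqₖ₋₁ + qₖ₋₂ (with p₋₁=1, p₋₂=0, q₋₁=0, q₋₂=1):
  k=0: a=8, p=8, q=1
  k=1: a=4, p=33, q=4
  k=2: a=2, p=74, q=9

74/9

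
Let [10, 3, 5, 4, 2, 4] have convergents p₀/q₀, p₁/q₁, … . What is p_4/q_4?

1547/150

Using pₖ = aₖpₖ₋₁ + pₖ₋₂, qₖ = aₖqₖ₋₁ + qₖ₋₂ (with p₋₁=1, p₋₂=0, q₋₁=0, q₋₂=1):
  k=0: a=10, p=10, q=1
  k=1: a=3, p=31, q=3
  k=2: a=5, p=165, q=16
  k=3: a=4, p=691, q=67
  k=4: a=2, p=1547, q=150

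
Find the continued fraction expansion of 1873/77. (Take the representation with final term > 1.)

1873 = 24·77 + 25
77 = 3·25 + 2
25 = 12·2 + 1
2 = 2·1 + 0  (stop)
So 1873/77 = [24; 3, 12, 2].

[24; 3, 12, 2]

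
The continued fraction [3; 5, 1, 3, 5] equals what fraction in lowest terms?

384/121

Fold from the inside: start with 5/1.
  3 + 1/5 = 16/5
  1 + 5/16 = 21/16
  5 + 16/21 = 121/21
  3 + 21/121 = 384/121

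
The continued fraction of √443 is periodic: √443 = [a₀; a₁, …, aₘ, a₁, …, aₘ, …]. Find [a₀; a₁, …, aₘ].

[21; 21, 42]

a₀ = ⌊√443⌋ = 21.
With m₀=0, d₀=1 and mₖ₊₁ = dₖaₖ − mₖ, dₖ₊₁ = (n − mₖ₊₁²)/dₖ, aₖ₊₁ = ⌊(a₀+mₖ₊₁)/dₖ₊₁⌋:
  k=1: m=21, d=2, a=21
  k=2: m=21, d=1, a=42
d=1 and a=2a₀=42 at k=2, so the next step gives (m, d) = (21, 2) again — its k=1 value — and the period has length 2.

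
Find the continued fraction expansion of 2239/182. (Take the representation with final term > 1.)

[12; 3, 3, 4, 4]

2239 = 12·182 + 55
182 = 3·55 + 17
55 = 3·17 + 4
17 = 4·4 + 1
4 = 4·1 + 0  (stop)
So 2239/182 = [12; 3, 3, 4, 4].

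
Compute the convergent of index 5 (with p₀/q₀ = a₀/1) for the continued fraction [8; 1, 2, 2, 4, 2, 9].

Using pₖ = aₖpₖ₋₁ + pₖ₋₂, qₖ = aₖqₖ₋₁ + qₖ₋₂ (with p₋₁=1, p₋₂=0, q₋₁=0, q₋₂=1):
  k=0: a=8, p=8, q=1
  k=1: a=1, p=9, q=1
  k=2: a=2, p=26, q=3
  k=3: a=2, p=61, q=7
  k=4: a=4, p=270, q=31
  k=5: a=2, p=601, q=69

601/69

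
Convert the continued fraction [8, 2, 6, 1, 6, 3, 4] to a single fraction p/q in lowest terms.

Using pₖ = aₖpₖ₋₁ + pₖ₋₂ and qₖ = aₖqₖ₋₁ + qₖ₋₂:
  k=0: a=8, p=8, q=1
  k=1: a=2, p=17, q=2
  k=2: a=6, p=110, q=13
  k=3: a=1, p=127, q=15
  k=4: a=6, p=872, q=103
  k=5: a=3, p=2743, q=324
  k=6: a=4, p=11844, q=1399

11844/1399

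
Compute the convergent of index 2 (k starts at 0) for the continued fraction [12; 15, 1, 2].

Using pₖ = aₖpₖ₋₁ + pₖ₋₂, qₖ = aₖqₖ₋₁ + qₖ₋₂ (with p₋₁=1, p₋₂=0, q₋₁=0, q₋₂=1):
  k=0: a=12, p=12, q=1
  k=1: a=15, p=181, q=15
  k=2: a=1, p=193, q=16

193/16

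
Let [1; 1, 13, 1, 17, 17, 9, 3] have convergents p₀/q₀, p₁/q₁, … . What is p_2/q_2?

Using pₖ = aₖpₖ₋₁ + pₖ₋₂, qₖ = aₖqₖ₋₁ + qₖ₋₂ (with p₋₁=1, p₋₂=0, q₋₁=0, q₋₂=1):
  k=0: a=1, p=1, q=1
  k=1: a=1, p=2, q=1
  k=2: a=13, p=27, q=14

27/14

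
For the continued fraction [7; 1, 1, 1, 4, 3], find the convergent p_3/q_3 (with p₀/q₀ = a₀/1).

23/3

Using pₖ = aₖpₖ₋₁ + pₖ₋₂, qₖ = aₖqₖ₋₁ + qₖ₋₂ (with p₋₁=1, p₋₂=0, q₋₁=0, q₋₂=1):
  k=0: a=7, p=7, q=1
  k=1: a=1, p=8, q=1
  k=2: a=1, p=15, q=2
  k=3: a=1, p=23, q=3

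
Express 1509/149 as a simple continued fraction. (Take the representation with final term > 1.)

[10; 7, 1, 5, 3]

1509 = 10*149 + 19
149 = 7*19 + 16
19 = 1*16 + 3
16 = 5*3 + 1
3 = 3*1 + 0  (stop)
So 1509/149 = [10; 7, 1, 5, 3].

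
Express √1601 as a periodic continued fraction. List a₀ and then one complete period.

[40; 80]

a₀ = ⌊√1601⌋ = 40.
With m₀=0, d₀=1 and mₖ₊₁ = dₖaₖ − mₖ, dₖ₊₁ = (n − mₖ₊₁²)/dₖ, aₖ₊₁ = ⌊(a₀+mₖ₊₁)/dₖ₊₁⌋:
  k=1: m=40, d=1, a=80
d=1 and a=2a₀=80 at k=1, so the next step gives (m, d) = (40, 1) again — its k=1 value — and the period has length 1.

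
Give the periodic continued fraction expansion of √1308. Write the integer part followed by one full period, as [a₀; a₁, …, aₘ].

a₀ = ⌊√1308⌋ = 36.
With m₀=0, d₀=1 and mₖ₊₁ = dₖaₖ − mₖ, dₖ₊₁ = (n − mₖ₊₁²)/dₖ, aₖ₊₁ = ⌊(a₀+mₖ₊₁)/dₖ₊₁⌋:
  k=1: m=36, d=12, a=6
  k=2: m=36, d=1, a=72
d=1 and a=2a₀=72 at k=2, so the next step gives (m, d) = (36, 12) again — its k=1 value — and the period has length 2.

[36; 6, 72]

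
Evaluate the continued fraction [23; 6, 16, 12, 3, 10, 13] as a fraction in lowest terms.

11298175/487727

Fold from the inside: start with 13/1.
  10 + 1/13 = 131/13
  3 + 13/131 = 406/131
  12 + 131/406 = 5003/406
  16 + 406/5003 = 80454/5003
  6 + 5003/80454 = 487727/80454
  23 + 80454/487727 = 11298175/487727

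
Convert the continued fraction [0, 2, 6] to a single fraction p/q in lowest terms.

Fold from the inside: start with 6/1.
  2 + 1/6 = 13/6
  0 + 6/13 = 6/13

6/13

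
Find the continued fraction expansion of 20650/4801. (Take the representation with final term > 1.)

20650 = 4*4801 + 1446
4801 = 3*1446 + 463
1446 = 3*463 + 57
463 = 8*57 + 7
57 = 8*7 + 1
7 = 7*1 + 0  (stop)
So 20650/4801 = [4; 3, 3, 8, 8, 7].

[4; 3, 3, 8, 8, 7]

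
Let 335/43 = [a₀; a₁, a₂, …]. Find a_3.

335 = 7·43 + 34   →  a_0 = 7
43 = 1·34 + 9   →  a_1 = 1
34 = 3·9 + 7   →  a_2 = 3
9 = 1·7 + 2   →  a_3 = 1

1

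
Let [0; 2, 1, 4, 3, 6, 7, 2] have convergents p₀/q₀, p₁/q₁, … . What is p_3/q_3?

Using pₖ = aₖpₖ₋₁ + pₖ₋₂, qₖ = aₖqₖ₋₁ + qₖ₋₂ (with p₋₁=1, p₋₂=0, q₋₁=0, q₋₂=1):
  k=0: a=0, p=0, q=1
  k=1: a=2, p=1, q=2
  k=2: a=1, p=1, q=3
  k=3: a=4, p=5, q=14

5/14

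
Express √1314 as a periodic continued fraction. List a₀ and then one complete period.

[36; 4, 72]

a₀ = ⌊√1314⌋ = 36.
With m₀=0, d₀=1 and mₖ₊₁ = dₖaₖ − mₖ, dₖ₊₁ = (n − mₖ₊₁²)/dₖ, aₖ₊₁ = ⌊(a₀+mₖ₊₁)/dₖ₊₁⌋:
  k=1: m=36, d=18, a=4
  k=2: m=36, d=1, a=72
d=1 and a=2a₀=72 at k=2, so the next step gives (m, d) = (36, 18) again — its k=1 value — and the period has length 2.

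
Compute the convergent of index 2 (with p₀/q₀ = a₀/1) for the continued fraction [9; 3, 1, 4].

37/4

Using pₖ = aₖpₖ₋₁ + pₖ₋₂, qₖ = aₖqₖ₋₁ + qₖ₋₂ (with p₋₁=1, p₋₂=0, q₋₁=0, q₋₂=1):
  k=0: a=9, p=9, q=1
  k=1: a=3, p=28, q=3
  k=2: a=1, p=37, q=4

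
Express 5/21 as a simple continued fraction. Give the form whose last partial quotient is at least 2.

[0; 4, 5]

5 = 0×21 + 5
21 = 4×5 + 1
5 = 5×1 + 0  (stop)
So 5/21 = [0; 4, 5].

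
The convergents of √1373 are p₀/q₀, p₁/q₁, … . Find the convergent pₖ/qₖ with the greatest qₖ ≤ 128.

√1373 = [37; 18, 1, 1, 18, 74, …] (period length 5).
Convergents:
  p_0/q_0 = 37/1
  p_1/q_1 = 667/18
  p_2/q_2 = 704/19
  p_3/q_3 = 1371/37
  p_4/q_4 = 25382/685
q_3 = 37 ≤ 128 < 685 = q_4, so the answer is 1371/37.

1371/37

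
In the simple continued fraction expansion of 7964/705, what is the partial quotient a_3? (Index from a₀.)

1

7964 = 11·705 + 209   →  a_0 = 11
705 = 3·209 + 78   →  a_1 = 3
209 = 2·78 + 53   →  a_2 = 2
78 = 1·53 + 25   →  a_3 = 1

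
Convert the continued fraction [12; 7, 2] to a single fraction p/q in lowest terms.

182/15

Using pₖ = aₖpₖ₋₁ + pₖ₋₂ and qₖ = aₖqₖ₋₁ + qₖ₋₂:
  k=0: a=12, p=12, q=1
  k=1: a=7, p=85, q=7
  k=2: a=2, p=182, q=15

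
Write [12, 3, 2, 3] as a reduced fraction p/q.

295/24

Using pₖ = aₖpₖ₋₁ + pₖ₋₂ and qₖ = aₖqₖ₋₁ + qₖ₋₂:
  k=0: a=12, p=12, q=1
  k=1: a=3, p=37, q=3
  k=2: a=2, p=86, q=7
  k=3: a=3, p=295, q=24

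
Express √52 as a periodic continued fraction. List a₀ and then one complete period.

a₀ = ⌊√52⌋ = 7.
With m₀=0, d₀=1 and mₖ₊₁ = dₖaₖ − mₖ, dₖ₊₁ = (n − mₖ₊₁²)/dₖ, aₖ₊₁ = ⌊(a₀+mₖ₊₁)/dₖ₊₁⌋:
  k=1: m=7, d=3, a=4
  k=2: m=5, d=9, a=1
  k=3: m=4, d=4, a=2
  k=4: m=4, d=9, a=1
  k=5: m=5, d=3, a=4
  k=6: m=7, d=1, a=14
d=1 and a=2a₀=14 at k=6, so the next step gives (m, d) = (7, 3) again — its k=1 value — and the period has length 6.

[7; 4, 1, 2, 1, 4, 14]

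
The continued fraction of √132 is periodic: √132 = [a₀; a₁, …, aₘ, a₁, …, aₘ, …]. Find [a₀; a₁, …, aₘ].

a₀ = ⌊√132⌋ = 11.
With m₀=0, d₀=1 and mₖ₊₁ = dₖaₖ − mₖ, dₖ₊₁ = (n − mₖ₊₁²)/dₖ, aₖ₊₁ = ⌊(a₀+mₖ₊₁)/dₖ₊₁⌋:
  k=1: m=11, d=11, a=2
  k=2: m=11, d=1, a=22
d=1 and a=2a₀=22 at k=2, so the next step gives (m, d) = (11, 11) again — its k=1 value — and the period has length 2.

[11; 2, 22]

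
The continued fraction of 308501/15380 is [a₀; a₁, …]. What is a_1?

308501 = 20·15380 + 901   →  a_0 = 20
15380 = 17·901 + 63   →  a_1 = 17

17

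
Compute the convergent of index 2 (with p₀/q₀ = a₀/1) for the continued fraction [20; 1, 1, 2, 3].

Using pₖ = aₖpₖ₋₁ + pₖ₋₂, qₖ = aₖqₖ₋₁ + qₖ₋₂ (with p₋₁=1, p₋₂=0, q₋₁=0, q₋₂=1):
  k=0: a=20, p=20, q=1
  k=1: a=1, p=21, q=1
  k=2: a=1, p=41, q=2

41/2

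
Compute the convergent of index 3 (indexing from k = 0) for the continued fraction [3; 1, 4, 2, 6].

42/11

Using pₖ = aₖpₖ₋₁ + pₖ₋₂, qₖ = aₖqₖ₋₁ + qₖ₋₂ (with p₋₁=1, p₋₂=0, q₋₁=0, q₋₂=1):
  k=0: a=3, p=3, q=1
  k=1: a=1, p=4, q=1
  k=2: a=4, p=19, q=5
  k=3: a=2, p=42, q=11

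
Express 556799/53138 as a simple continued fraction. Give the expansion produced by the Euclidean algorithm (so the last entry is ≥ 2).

556799 = 10×53138 + 25419
53138 = 2×25419 + 2300
25419 = 11×2300 + 119
2300 = 19×119 + 39
119 = 3×39 + 2
39 = 19×2 + 1
2 = 2×1 + 0  (stop)
So 556799/53138 = [10; 2, 11, 19, 3, 19, 2].

[10; 2, 11, 19, 3, 19, 2]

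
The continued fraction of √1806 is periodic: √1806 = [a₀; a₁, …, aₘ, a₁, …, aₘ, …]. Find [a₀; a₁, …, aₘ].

a₀ = ⌊√1806⌋ = 42.
With m₀=0, d₀=1 and mₖ₊₁ = dₖaₖ − mₖ, dₖ₊₁ = (n − mₖ₊₁²)/dₖ, aₖ₊₁ = ⌊(a₀+mₖ₊₁)/dₖ₊₁⌋:
  k=1: m=42, d=42, a=2
  k=2: m=42, d=1, a=84
d=1 and a=2a₀=84 at k=2, so the next step gives (m, d) = (42, 42) again — its k=1 value — and the period has length 2.

[42; 2, 84]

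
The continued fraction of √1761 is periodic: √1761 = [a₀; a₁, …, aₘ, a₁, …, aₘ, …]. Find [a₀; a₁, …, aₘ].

[41; 1, 26, 1, 82]

a₀ = ⌊√1761⌋ = 41.
With m₀=0, d₀=1 and mₖ₊₁ = dₖaₖ − mₖ, dₖ₊₁ = (n − mₖ₊₁²)/dₖ, aₖ₊₁ = ⌊(a₀+mₖ₊₁)/dₖ₊₁⌋:
  k=1: m=41, d=80, a=1
  k=2: m=39, d=3, a=26
  k=3: m=39, d=80, a=1
  k=4: m=41, d=1, a=82
d=1 and a=2a₀=82 at k=4, so the next step gives (m, d) = (41, 80) again — its k=1 value — and the period has length 4.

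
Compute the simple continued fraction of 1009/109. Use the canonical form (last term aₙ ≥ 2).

1009 = 9×109 + 28
109 = 3×28 + 25
28 = 1×25 + 3
25 = 8×3 + 1
3 = 3×1 + 0  (stop)
So 1009/109 = [9; 3, 1, 8, 3].

[9; 3, 1, 8, 3]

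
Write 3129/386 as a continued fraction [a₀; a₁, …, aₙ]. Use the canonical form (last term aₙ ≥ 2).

3129 = 8×386 + 41
386 = 9×41 + 17
41 = 2×17 + 7
17 = 2×7 + 3
7 = 2×3 + 1
3 = 3×1 + 0  (stop)
So 3129/386 = [8; 9, 2, 2, 2, 3].

[8; 9, 2, 2, 2, 3]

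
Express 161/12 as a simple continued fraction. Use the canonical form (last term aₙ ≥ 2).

[13; 2, 2, 2]

161 = 13*12 + 5
12 = 2*5 + 2
5 = 2*2 + 1
2 = 2*1 + 0  (stop)
So 161/12 = [13; 2, 2, 2].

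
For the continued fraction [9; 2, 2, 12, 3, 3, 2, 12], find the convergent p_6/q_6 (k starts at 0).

Using pₖ = aₖpₖ₋₁ + pₖ₋₂, qₖ = aₖqₖ₋₁ + qₖ₋₂ (with p₋₁=1, p₋₂=0, q₋₁=0, q₋₂=1):
  k=0: a=9, p=9, q=1
  k=1: a=2, p=19, q=2
  k=2: a=2, p=47, q=5
  k=3: a=12, p=583, q=62
  k=4: a=3, p=1796, q=191
  k=5: a=3, p=5971, q=635
  k=6: a=2, p=13738, q=1461

13738/1461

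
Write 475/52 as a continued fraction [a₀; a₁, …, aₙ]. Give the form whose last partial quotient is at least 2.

[9; 7, 2, 3]

475 = 9×52 + 7
52 = 7×7 + 3
7 = 2×3 + 1
3 = 3×1 + 0  (stop)
So 475/52 = [9; 7, 2, 3].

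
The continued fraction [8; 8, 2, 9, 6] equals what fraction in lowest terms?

Using pₖ = aₖpₖ₋₁ + pₖ₋₂ and qₖ = aₖqₖ₋₁ + qₖ₋₂:
  k=0: a=8, p=8, q=1
  k=1: a=8, p=65, q=8
  k=2: a=2, p=138, q=17
  k=3: a=9, p=1307, q=161
  k=4: a=6, p=7980, q=983

7980/983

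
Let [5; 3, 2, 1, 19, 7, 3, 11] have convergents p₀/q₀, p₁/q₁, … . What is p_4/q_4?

Using pₖ = aₖpₖ₋₁ + pₖ₋₂, qₖ = aₖqₖ₋₁ + qₖ₋₂ (with p₋₁=1, p₋₂=0, q₋₁=0, q₋₂=1):
  k=0: a=5, p=5, q=1
  k=1: a=3, p=16, q=3
  k=2: a=2, p=37, q=7
  k=3: a=1, p=53, q=10
  k=4: a=19, p=1044, q=197

1044/197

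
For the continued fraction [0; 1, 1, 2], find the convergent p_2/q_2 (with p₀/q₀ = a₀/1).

1/2

Using pₖ = aₖpₖ₋₁ + pₖ₋₂, qₖ = aₖqₖ₋₁ + qₖ₋₂ (with p₋₁=1, p₋₂=0, q₋₁=0, q₋₂=1):
  k=0: a=0, p=0, q=1
  k=1: a=1, p=1, q=1
  k=2: a=1, p=1, q=2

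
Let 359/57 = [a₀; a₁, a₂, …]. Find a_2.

2

359 = 6·57 + 17   →  a_0 = 6
57 = 3·17 + 6   →  a_1 = 3
17 = 2·6 + 5   →  a_2 = 2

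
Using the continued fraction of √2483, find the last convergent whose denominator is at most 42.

√2483 = [49; 1, 4, 1, 6, 1, 4, 1, 98, …] (period length 8).
Convergents:
  p_0/q_0 = 49/1
  p_1/q_1 = 50/1
  p_2/q_2 = 249/5
  p_3/q_3 = 299/6
  p_4/q_4 = 2043/41
  p_5/q_5 = 2342/47
q_4 = 41 ≤ 42 < 47 = q_5, so the answer is 2043/41.

2043/41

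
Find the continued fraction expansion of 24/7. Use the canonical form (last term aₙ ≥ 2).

24 = 3·7 + 3
7 = 2·3 + 1
3 = 3·1 + 0  (stop)
So 24/7 = [3; 2, 3].

[3; 2, 3]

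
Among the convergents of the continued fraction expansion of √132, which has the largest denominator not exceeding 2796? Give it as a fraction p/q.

√132 = [11; 2, 22, …] (period length 2).
Convergents:
  p_0/q_0 = 11/1
  p_1/q_1 = 23/2
  p_2/q_2 = 517/45
  p_3/q_3 = 1057/92
  p_4/q_4 = 23771/2069
  p_5/q_5 = 48599/4230
q_4 = 2069 ≤ 2796 < 4230 = q_5, so the answer is 23771/2069.

23771/2069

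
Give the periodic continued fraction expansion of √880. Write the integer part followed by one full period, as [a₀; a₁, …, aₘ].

a₀ = ⌊√880⌋ = 29.
With m₀=0, d₀=1 and mₖ₊₁ = dₖaₖ − mₖ, dₖ₊₁ = (n − mₖ₊₁²)/dₖ, aₖ₊₁ = ⌊(a₀+mₖ₊₁)/dₖ₊₁⌋:
  k=1: m=29, d=39, a=1
  k=2: m=10, d=20, a=1
  k=3: m=10, d=39, a=1
  k=4: m=29, d=1, a=58
d=1 and a=2a₀=58 at k=4, so the next step gives (m, d) = (29, 39) again — its k=1 value — and the period has length 4.

[29; 1, 1, 1, 58]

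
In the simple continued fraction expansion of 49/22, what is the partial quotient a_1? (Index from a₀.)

49 = 2·22 + 5   →  a_0 = 2
22 = 4·5 + 2   →  a_1 = 4

4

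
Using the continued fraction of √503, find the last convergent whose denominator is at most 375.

3566/159

√503 = [22; 2, 2, 1, 21, 1, 2, 2, 44, …] (period length 8).
Convergents:
  p_0/q_0 = 22/1
  p_1/q_1 = 45/2
  p_2/q_2 = 112/5
  p_3/q_3 = 157/7
  p_4/q_4 = 3409/152
  p_5/q_5 = 3566/159
  p_6/q_6 = 10541/470
q_5 = 159 ≤ 375 < 470 = q_6, so the answer is 3566/159.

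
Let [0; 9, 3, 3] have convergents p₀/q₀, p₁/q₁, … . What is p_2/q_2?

Using pₖ = aₖpₖ₋₁ + pₖ₋₂, qₖ = aₖqₖ₋₁ + qₖ₋₂ (with p₋₁=1, p₋₂=0, q₋₁=0, q₋₂=1):
  k=0: a=0, p=0, q=1
  k=1: a=9, p=1, q=9
  k=2: a=3, p=3, q=28

3/28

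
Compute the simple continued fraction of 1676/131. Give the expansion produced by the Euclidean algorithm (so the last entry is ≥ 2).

1676 = 12×131 + 104
131 = 1×104 + 27
104 = 3×27 + 23
27 = 1×23 + 4
23 = 5×4 + 3
4 = 1×3 + 1
3 = 3×1 + 0  (stop)
So 1676/131 = [12; 1, 3, 1, 5, 1, 3].

[12; 1, 3, 1, 5, 1, 3]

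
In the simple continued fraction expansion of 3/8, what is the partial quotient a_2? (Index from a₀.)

1

3 = 0·8 + 3   →  a_0 = 0
8 = 2·3 + 2   →  a_1 = 2
3 = 1·2 + 1   →  a_2 = 1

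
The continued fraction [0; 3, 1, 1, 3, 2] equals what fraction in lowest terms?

Fold from the inside: start with 2/1.
  3 + 1/2 = 7/2
  1 + 2/7 = 9/7
  1 + 7/9 = 16/9
  3 + 9/16 = 57/16
  0 + 16/57 = 16/57

16/57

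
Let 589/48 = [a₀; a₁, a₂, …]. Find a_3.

589 = 12·48 + 13   →  a_0 = 12
48 = 3·13 + 9   →  a_1 = 3
13 = 1·9 + 4   →  a_2 = 1
9 = 2·4 + 1   →  a_3 = 2

2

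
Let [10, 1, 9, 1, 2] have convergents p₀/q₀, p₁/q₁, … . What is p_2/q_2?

109/10

Using pₖ = aₖpₖ₋₁ + pₖ₋₂, qₖ = aₖqₖ₋₁ + qₖ₋₂ (with p₋₁=1, p₋₂=0, q₋₁=0, q₋₂=1):
  k=0: a=10, p=10, q=1
  k=1: a=1, p=11, q=1
  k=2: a=9, p=109, q=10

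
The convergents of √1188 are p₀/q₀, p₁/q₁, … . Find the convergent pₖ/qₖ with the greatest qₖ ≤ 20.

√1188 = [34; 2, 7, 6, 7, 2, 68, …] (period length 6).
Convergents:
  p_0/q_0 = 34/1
  p_1/q_1 = 69/2
  p_2/q_2 = 517/15
  p_3/q_3 = 3171/92
q_2 = 15 ≤ 20 < 92 = q_3, so the answer is 517/15.

517/15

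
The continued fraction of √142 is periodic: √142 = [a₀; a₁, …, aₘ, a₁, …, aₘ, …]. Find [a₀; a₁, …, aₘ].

[11; 1, 10, 1, 22]

a₀ = ⌊√142⌋ = 11.
With m₀=0, d₀=1 and mₖ₊₁ = dₖaₖ − mₖ, dₖ₊₁ = (n − mₖ₊₁²)/dₖ, aₖ₊₁ = ⌊(a₀+mₖ₊₁)/dₖ₊₁⌋:
  k=1: m=11, d=21, a=1
  k=2: m=10, d=2, a=10
  k=3: m=10, d=21, a=1
  k=4: m=11, d=1, a=22
d=1 and a=2a₀=22 at k=4, so the next step gives (m, d) = (11, 21) again — its k=1 value — and the period has length 4.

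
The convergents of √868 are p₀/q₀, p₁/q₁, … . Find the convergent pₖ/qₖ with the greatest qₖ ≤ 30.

383/13

√868 = [29; 2, 6, 19, 2, 19, 6, 2, 58, …] (period length 8).
Convergents:
  p_0/q_0 = 29/1
  p_1/q_1 = 59/2
  p_2/q_2 = 383/13
  p_3/q_3 = 7336/249
q_2 = 13 ≤ 30 < 249 = q_3, so the answer is 383/13.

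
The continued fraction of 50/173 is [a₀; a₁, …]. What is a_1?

50 = 0·173 + 50   →  a_0 = 0
173 = 3·50 + 23   →  a_1 = 3

3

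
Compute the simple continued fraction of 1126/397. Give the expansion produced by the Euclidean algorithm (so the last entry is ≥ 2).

[2; 1, 5, 9, 3, 2]

1126 = 2×397 + 332
397 = 1×332 + 65
332 = 5×65 + 7
65 = 9×7 + 2
7 = 3×2 + 1
2 = 2×1 + 0  (stop)
So 1126/397 = [2; 1, 5, 9, 3, 2].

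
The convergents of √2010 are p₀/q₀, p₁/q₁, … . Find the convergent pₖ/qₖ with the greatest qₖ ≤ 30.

269/6

√2010 = [44; 1, 4, 1, 88, …] (period length 4).
Convergents:
  p_0/q_0 = 44/1
  p_1/q_1 = 45/1
  p_2/q_2 = 224/5
  p_3/q_3 = 269/6
  p_4/q_4 = 23896/533
q_3 = 6 ≤ 30 < 533 = q_4, so the answer is 269/6.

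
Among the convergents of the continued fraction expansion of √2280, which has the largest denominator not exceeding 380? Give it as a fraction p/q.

18097/379

√2280 = [47; 1, 2, 1, 94, …] (period length 4).
Convergents:
  p_0/q_0 = 47/1
  p_1/q_1 = 48/1
  p_2/q_2 = 143/3
  p_3/q_3 = 191/4
  p_4/q_4 = 18097/379
  p_5/q_5 = 18288/383
q_4 = 379 ≤ 380 < 383 = q_5, so the answer is 18097/379.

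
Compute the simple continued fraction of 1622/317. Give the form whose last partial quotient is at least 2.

1622 = 5*317 + 37
317 = 8*37 + 21
37 = 1*21 + 16
21 = 1*16 + 5
16 = 3*5 + 1
5 = 5*1 + 0  (stop)
So 1622/317 = [5; 8, 1, 1, 3, 5].

[5; 8, 1, 1, 3, 5]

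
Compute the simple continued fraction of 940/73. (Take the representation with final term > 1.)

[12; 1, 7, 9]

940 = 12·73 + 64
73 = 1·64 + 9
64 = 7·9 + 1
9 = 9·1 + 0  (stop)
So 940/73 = [12; 1, 7, 9].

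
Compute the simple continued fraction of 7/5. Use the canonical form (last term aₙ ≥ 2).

7 = 1*5 + 2
5 = 2*2 + 1
2 = 2*1 + 0  (stop)
So 7/5 = [1; 2, 2].

[1; 2, 2]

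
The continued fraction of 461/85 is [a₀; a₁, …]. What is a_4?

461 = 5·85 + 36   →  a_0 = 5
85 = 2·36 + 13   →  a_1 = 2
36 = 2·13 + 10   →  a_2 = 2
13 = 1·10 + 3   →  a_3 = 1
10 = 3·3 + 1   →  a_4 = 3

3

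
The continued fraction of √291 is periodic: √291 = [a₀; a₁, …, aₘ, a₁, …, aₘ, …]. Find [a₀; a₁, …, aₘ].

a₀ = ⌊√291⌋ = 17.
With m₀=0, d₀=1 and mₖ₊₁ = dₖaₖ − mₖ, dₖ₊₁ = (n − mₖ₊₁²)/dₖ, aₖ₊₁ = ⌊(a₀+mₖ₊₁)/dₖ₊₁⌋:
  k=1: m=17, d=2, a=17
  k=2: m=17, d=1, a=34
d=1 and a=2a₀=34 at k=2, so the next step gives (m, d) = (17, 2) again — its k=1 value — and the period has length 2.

[17; 17, 34]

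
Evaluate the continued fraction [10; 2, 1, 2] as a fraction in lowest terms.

Fold from the inside: start with 2/1.
  1 + 1/2 = 3/2
  2 + 2/3 = 8/3
  10 + 3/8 = 83/8

83/8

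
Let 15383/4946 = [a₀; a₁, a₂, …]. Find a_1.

15383 = 3·4946 + 545   →  a_0 = 3
4946 = 9·545 + 41   →  a_1 = 9

9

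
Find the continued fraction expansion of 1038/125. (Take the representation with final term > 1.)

1038 = 8*125 + 38
125 = 3*38 + 11
38 = 3*11 + 5
11 = 2*5 + 1
5 = 5*1 + 0  (stop)
So 1038/125 = [8; 3, 3, 2, 5].

[8; 3, 3, 2, 5]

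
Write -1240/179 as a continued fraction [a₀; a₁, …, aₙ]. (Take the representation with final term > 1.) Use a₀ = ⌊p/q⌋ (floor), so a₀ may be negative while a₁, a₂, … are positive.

-1240 = -7×179 + 13
179 = 13×13 + 10
13 = 1×10 + 3
10 = 3×3 + 1
3 = 3×1 + 0  (stop)
So -1240/179 = [-7; 13, 1, 3, 3].

[-7; 13, 1, 3, 3]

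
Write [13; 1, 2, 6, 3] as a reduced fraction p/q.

Fold from the inside: start with 3/1.
  6 + 1/3 = 19/3
  2 + 3/19 = 41/19
  1 + 19/41 = 60/41
  13 + 41/60 = 821/60

821/60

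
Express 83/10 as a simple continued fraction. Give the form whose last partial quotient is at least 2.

[8; 3, 3]

83 = 8×10 + 3
10 = 3×3 + 1
3 = 3×1 + 0  (stop)
So 83/10 = [8; 3, 3].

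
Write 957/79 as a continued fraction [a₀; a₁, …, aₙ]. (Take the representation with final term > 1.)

[12; 8, 1, 3, 2]

957 = 12*79 + 9
79 = 8*9 + 7
9 = 1*7 + 2
7 = 3*2 + 1
2 = 2*1 + 0  (stop)
So 957/79 = [12; 8, 1, 3, 2].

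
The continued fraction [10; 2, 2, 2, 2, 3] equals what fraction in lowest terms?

1031/99

Fold from the inside: start with 3/1.
  2 + 1/3 = 7/3
  2 + 3/7 = 17/7
  2 + 7/17 = 41/17
  2 + 17/41 = 99/41
  10 + 41/99 = 1031/99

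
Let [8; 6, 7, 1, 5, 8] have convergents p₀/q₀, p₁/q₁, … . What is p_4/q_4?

2351/288

Using pₖ = aₖpₖ₋₁ + pₖ₋₂, qₖ = aₖqₖ₋₁ + qₖ₋₂ (with p₋₁=1, p₋₂=0, q₋₁=0, q₋₂=1):
  k=0: a=8, p=8, q=1
  k=1: a=6, p=49, q=6
  k=2: a=7, p=351, q=43
  k=3: a=1, p=400, q=49
  k=4: a=5, p=2351, q=288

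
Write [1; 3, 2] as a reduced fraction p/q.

9/7

Fold from the inside: start with 2/1.
  3 + 1/2 = 7/2
  1 + 2/7 = 9/7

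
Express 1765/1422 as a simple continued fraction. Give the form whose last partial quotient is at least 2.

[1; 4, 6, 1, 6, 7]

1765 = 1·1422 + 343
1422 = 4·343 + 50
343 = 6·50 + 43
50 = 1·43 + 7
43 = 6·7 + 1
7 = 7·1 + 0  (stop)
So 1765/1422 = [1; 4, 6, 1, 6, 7].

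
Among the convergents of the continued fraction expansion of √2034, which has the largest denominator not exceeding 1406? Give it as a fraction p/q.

40635/901

√2034 = [45; 10, 90, …] (period length 2).
Convergents:
  p_0/q_0 = 45/1
  p_1/q_1 = 451/10
  p_2/q_2 = 40635/901
  p_3/q_3 = 406801/9020
q_2 = 901 ≤ 1406 < 9020 = q_3, so the answer is 40635/901.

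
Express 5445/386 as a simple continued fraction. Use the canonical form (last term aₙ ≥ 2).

5445 = 14*386 + 41
386 = 9*41 + 17
41 = 2*17 + 7
17 = 2*7 + 3
7 = 2*3 + 1
3 = 3*1 + 0  (stop)
So 5445/386 = [14; 9, 2, 2, 2, 3].

[14; 9, 2, 2, 2, 3]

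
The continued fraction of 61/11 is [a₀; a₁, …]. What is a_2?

1

61 = 5·11 + 6   →  a_0 = 5
11 = 1·6 + 5   →  a_1 = 1
6 = 1·5 + 1   →  a_2 = 1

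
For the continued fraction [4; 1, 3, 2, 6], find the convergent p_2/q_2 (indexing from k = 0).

Using pₖ = aₖpₖ₋₁ + pₖ₋₂, qₖ = aₖqₖ₋₁ + qₖ₋₂ (with p₋₁=1, p₋₂=0, q₋₁=0, q₋₂=1):
  k=0: a=4, p=4, q=1
  k=1: a=1, p=5, q=1
  k=2: a=3, p=19, q=4

19/4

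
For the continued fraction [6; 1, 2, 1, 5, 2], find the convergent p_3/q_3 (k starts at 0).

27/4

Using pₖ = aₖpₖ₋₁ + pₖ₋₂, qₖ = aₖqₖ₋₁ + qₖ₋₂ (with p₋₁=1, p₋₂=0, q₋₁=0, q₋₂=1):
  k=0: a=6, p=6, q=1
  k=1: a=1, p=7, q=1
  k=2: a=2, p=20, q=3
  k=3: a=1, p=27, q=4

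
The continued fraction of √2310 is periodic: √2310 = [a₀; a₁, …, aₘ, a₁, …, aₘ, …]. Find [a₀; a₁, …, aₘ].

[48; 16, 96]

a₀ = ⌊√2310⌋ = 48.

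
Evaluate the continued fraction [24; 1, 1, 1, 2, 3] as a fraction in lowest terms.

Using pₖ = aₖpₖ₋₁ + pₖ₋₂ and qₖ = aₖqₖ₋₁ + qₖ₋₂:
  k=0: a=24, p=24, q=1
  k=1: a=1, p=25, q=1
  k=2: a=1, p=49, q=2
  k=3: a=1, p=74, q=3
  k=4: a=2, p=197, q=8
  k=5: a=3, p=665, q=27

665/27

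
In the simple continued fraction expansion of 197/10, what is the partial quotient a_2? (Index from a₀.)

197 = 19·10 + 7   →  a_0 = 19
10 = 1·7 + 3   →  a_1 = 1
7 = 2·3 + 1   →  a_2 = 2

2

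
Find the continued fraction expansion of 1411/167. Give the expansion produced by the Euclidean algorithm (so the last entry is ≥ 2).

1411 = 8×167 + 75
167 = 2×75 + 17
75 = 4×17 + 7
17 = 2×7 + 3
7 = 2×3 + 1
3 = 3×1 + 0  (stop)
So 1411/167 = [8; 2, 4, 2, 2, 3].

[8; 2, 4, 2, 2, 3]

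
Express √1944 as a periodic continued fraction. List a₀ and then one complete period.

a₀ = ⌊√1944⌋ = 44.
With m₀=0, d₀=1 and mₖ₊₁ = dₖaₖ − mₖ, dₖ₊₁ = (n − mₖ₊₁²)/dₖ, aₖ₊₁ = ⌊(a₀+mₖ₊₁)/dₖ₊₁⌋:
  k=1: m=44, d=8, a=11
  k=2: m=44, d=1, a=88
d=1 and a=2a₀=88 at k=2, so the next step gives (m, d) = (44, 8) again — its k=1 value — and the period has length 2.

[44; 11, 88]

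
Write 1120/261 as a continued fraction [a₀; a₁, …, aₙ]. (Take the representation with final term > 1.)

1120 = 4*261 + 76
261 = 3*76 + 33
76 = 2*33 + 10
33 = 3*10 + 3
10 = 3*3 + 1
3 = 3*1 + 0  (stop)
So 1120/261 = [4; 3, 2, 3, 3, 3].

[4; 3, 2, 3, 3, 3]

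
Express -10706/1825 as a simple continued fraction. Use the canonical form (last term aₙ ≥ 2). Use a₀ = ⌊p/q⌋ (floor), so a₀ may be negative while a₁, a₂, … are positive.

[-6; 7, 2, 11, 1, 2, 3]

-10706 = -6×1825 + 244
1825 = 7×244 + 117
244 = 2×117 + 10
117 = 11×10 + 7
10 = 1×7 + 3
7 = 2×3 + 1
3 = 3×1 + 0  (stop)
So -10706/1825 = [-6; 7, 2, 11, 1, 2, 3].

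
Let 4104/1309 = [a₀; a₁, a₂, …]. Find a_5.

8

4104 = 3·1309 + 177   →  a_0 = 3
1309 = 7·177 + 70   →  a_1 = 7
177 = 2·70 + 37   →  a_2 = 2
70 = 1·37 + 33   →  a_3 = 1
37 = 1·33 + 4   →  a_4 = 1
33 = 8·4 + 1   →  a_5 = 8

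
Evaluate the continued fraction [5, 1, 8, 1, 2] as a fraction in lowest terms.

171/29

Using pₖ = aₖpₖ₋₁ + pₖ₋₂ and qₖ = aₖqₖ₋₁ + qₖ₋₂:
  k=0: a=5, p=5, q=1
  k=1: a=1, p=6, q=1
  k=2: a=8, p=53, q=9
  k=3: a=1, p=59, q=10
  k=4: a=2, p=171, q=29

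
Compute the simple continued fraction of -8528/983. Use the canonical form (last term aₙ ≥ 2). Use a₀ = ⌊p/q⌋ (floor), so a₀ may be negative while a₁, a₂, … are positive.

[-9; 3, 12, 3, 1, 2, 2]

-8528 = -9×983 + 319
983 = 3×319 + 26
319 = 12×26 + 7
26 = 3×7 + 5
7 = 1×5 + 2
5 = 2×2 + 1
2 = 2×1 + 0  (stop)
So -8528/983 = [-9; 3, 12, 3, 1, 2, 2].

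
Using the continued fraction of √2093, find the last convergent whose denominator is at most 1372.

√2093 = [45; 1, 2, 1, 90, …] (period length 4).
Convergents:
  p_0/q_0 = 45/1
  p_1/q_1 = 46/1
  p_2/q_2 = 137/3
  p_3/q_3 = 183/4
  p_4/q_4 = 16607/363
  p_5/q_5 = 16790/367
  p_6/q_6 = 50187/1097
  p_7/q_7 = 66977/1464
q_6 = 1097 ≤ 1372 < 1464 = q_7, so the answer is 50187/1097.

50187/1097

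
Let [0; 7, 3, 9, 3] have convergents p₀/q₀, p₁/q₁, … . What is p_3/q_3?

Using pₖ = aₖpₖ₋₁ + pₖ₋₂, qₖ = aₖqₖ₋₁ + qₖ₋₂ (with p₋₁=1, p₋₂=0, q₋₁=0, q₋₂=1):
  k=0: a=0, p=0, q=1
  k=1: a=7, p=1, q=7
  k=2: a=3, p=3, q=22
  k=3: a=9, p=28, q=205

28/205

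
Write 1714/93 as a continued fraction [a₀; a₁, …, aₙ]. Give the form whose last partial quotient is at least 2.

1714 = 18×93 + 40
93 = 2×40 + 13
40 = 3×13 + 1
13 = 13×1 + 0  (stop)
So 1714/93 = [18; 2, 3, 13].

[18; 2, 3, 13]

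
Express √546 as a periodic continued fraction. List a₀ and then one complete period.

a₀ = ⌊√546⌋ = 23.
With m₀=0, d₀=1 and mₖ₊₁ = dₖaₖ − mₖ, dₖ₊₁ = (n − mₖ₊₁²)/dₖ, aₖ₊₁ = ⌊(a₀+mₖ₊₁)/dₖ₊₁⌋:
  k=1: m=23, d=17, a=2
  k=2: m=11, d=25, a=1
  k=3: m=14, d=14, a=2
  k=4: m=14, d=25, a=1
  k=5: m=11, d=17, a=2
  k=6: m=23, d=1, a=46
d=1 and a=2a₀=46 at k=6, so the next step gives (m, d) = (23, 17) again — its k=1 value — and the period has length 6.

[23; 2, 1, 2, 1, 2, 46]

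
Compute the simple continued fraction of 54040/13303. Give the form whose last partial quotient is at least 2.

54040 = 4*13303 + 828
13303 = 16*828 + 55
828 = 15*55 + 3
55 = 18*3 + 1
3 = 3*1 + 0  (stop)
So 54040/13303 = [4; 16, 15, 18, 3].

[4; 16, 15, 18, 3]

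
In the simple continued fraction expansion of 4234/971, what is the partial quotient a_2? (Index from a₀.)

1

4234 = 4·971 + 350   →  a_0 = 4
971 = 2·350 + 271   →  a_1 = 2
350 = 1·271 + 79   →  a_2 = 1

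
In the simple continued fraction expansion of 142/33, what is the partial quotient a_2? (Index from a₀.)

142 = 4·33 + 10   →  a_0 = 4
33 = 3·10 + 3   →  a_1 = 3
10 = 3·3 + 1   →  a_2 = 3

3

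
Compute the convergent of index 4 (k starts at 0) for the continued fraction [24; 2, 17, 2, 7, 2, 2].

Using pₖ = aₖpₖ₋₁ + pₖ₋₂, qₖ = aₖqₖ₋₁ + qₖ₋₂ (with p₋₁=1, p₋₂=0, q₋₁=0, q₋₂=1):
  k=0: a=24, p=24, q=1
  k=1: a=2, p=49, q=2
  k=2: a=17, p=857, q=35
  k=3: a=2, p=1763, q=72
  k=4: a=7, p=13198, q=539

13198/539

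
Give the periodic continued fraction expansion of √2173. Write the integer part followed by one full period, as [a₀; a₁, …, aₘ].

[46; 1, 1, 1, 1, 1, 1, 92]

a₀ = ⌊√2173⌋ = 46.
With m₀=0, d₀=1 and mₖ₊₁ = dₖaₖ − mₖ, dₖ₊₁ = (n − mₖ₊₁²)/dₖ, aₖ₊₁ = ⌊(a₀+mₖ₊₁)/dₖ₊₁⌋:
  k=1: m=46, d=57, a=1
  k=2: m=11, d=36, a=1
  k=3: m=25, d=43, a=1
  k=4: m=18, d=43, a=1
  k=5: m=25, d=36, a=1
  k=6: m=11, d=57, a=1
  k=7: m=46, d=1, a=92
d=1 and a=2a₀=92 at k=7, so the next step gives (m, d) = (46, 57) again — its k=1 value — and the period has length 7.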